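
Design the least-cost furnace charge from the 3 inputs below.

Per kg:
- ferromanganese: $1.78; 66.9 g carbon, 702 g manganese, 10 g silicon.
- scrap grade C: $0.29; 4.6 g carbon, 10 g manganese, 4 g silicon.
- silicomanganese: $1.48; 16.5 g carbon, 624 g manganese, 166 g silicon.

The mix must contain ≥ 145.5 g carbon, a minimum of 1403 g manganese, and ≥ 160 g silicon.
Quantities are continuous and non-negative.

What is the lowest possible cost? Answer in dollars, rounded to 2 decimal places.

$4.75

This is a linear program. Let x1 = kg of ferromanganese, x2 = kg of scrap grade C, x3 = kg of silicomanganese.
Minimise 1.78x1 + 0.29x2 + 1.48x3 subject to:
  66.9x1 + 4.6x2 + 16.5x3 ≥ 145.5   (carbon)
  702x1 + 10x2 + 624x3 ≥ 1403   (manganese)
  10x1 + 4x2 + 166x3 ≥ 160   (silicon)
  x1, x2, x3 ≥ 0.
At the optimum only ferromanganese, silicomanganese are positive (scrap grade C = 0). The carbon and silicon requirements are met with equality.
That vertex is x1 = 1.966, x3 = 0.8454.
Cost = 1.78·1.966 + 1.48·0.8454 = 4.7507.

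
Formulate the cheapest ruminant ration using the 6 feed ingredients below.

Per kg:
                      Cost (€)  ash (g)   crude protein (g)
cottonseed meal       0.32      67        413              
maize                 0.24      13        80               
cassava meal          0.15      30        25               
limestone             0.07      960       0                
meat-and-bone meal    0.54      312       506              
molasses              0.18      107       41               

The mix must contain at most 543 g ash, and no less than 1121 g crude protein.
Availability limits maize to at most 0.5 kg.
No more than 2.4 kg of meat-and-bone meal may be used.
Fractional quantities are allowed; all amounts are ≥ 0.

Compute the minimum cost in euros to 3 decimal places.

Treat it as an LP. Let x1 = kg of cottonseed meal, x2 = kg of maize, x3 = kg of cassava meal, x4 = kg of limestone, x5 = kg of meat-and-bone meal, x6 = kg of molasses.
Minimise 0.32x1 + 0.24x2 + 0.15x3 + 0.07x4 + 0.54x5 + 0.18x6 s.t.:
  67x1 + 13x2 + 30x3 + 960x4 + 312x5 + 107x6 ≤ 543   (ash)
  413x1 + 80x2 + 25x3 + 506x5 + 41x6 ≥ 1121   (crude protein)
  x2 ≤ 0.5
  x5 ≤ 2.4
  x1, x2, x3, x4, x5, x6 ≥ 0.
The optimal basis is {cottonseed meal}; maize, cassava meal, limestone, meat-and-bone meal, molasses drop out. The crude protein requirement is met with equality.
So cottonseed meal = 2.7143 kg.
Total cost: 0.32·2.7143 = 0.86858.

€0.869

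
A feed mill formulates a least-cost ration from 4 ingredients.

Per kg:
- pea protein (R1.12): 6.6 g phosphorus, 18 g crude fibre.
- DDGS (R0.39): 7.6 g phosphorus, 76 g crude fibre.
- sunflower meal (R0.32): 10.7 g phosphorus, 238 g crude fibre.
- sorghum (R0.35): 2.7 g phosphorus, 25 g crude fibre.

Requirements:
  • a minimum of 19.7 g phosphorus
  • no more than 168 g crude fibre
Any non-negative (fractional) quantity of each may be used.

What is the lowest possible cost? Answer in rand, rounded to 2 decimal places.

R1.48

Let x1 = kg of pea protein, x2 = kg of DDGS, x3 = kg of sunflower meal, x4 = kg of sorghum.
Minimise 1.12x1 + 0.39x2 + 0.32x3 + 0.35x4 with:
  6.6x1 + 7.6x2 + 10.7x3 + 2.7x4 ≥ 19.7   (phosphorus)
  18x1 + 76x2 + 238x3 + 25x4 ≤ 168   (crude fibre)
  x1, x2, x3, x4 ≥ 0.
At the optimum only pea protein, DDGS are positive (sunflower meal, sorghum = 0). Binding constraints: phosphorus and crude fibre.
Optimal quantities: pea protein = 0.6042 kg, DDGS = 2.067 kg.
Cost = 1.12·0.6042 + 0.39·2.067 = 1.4828.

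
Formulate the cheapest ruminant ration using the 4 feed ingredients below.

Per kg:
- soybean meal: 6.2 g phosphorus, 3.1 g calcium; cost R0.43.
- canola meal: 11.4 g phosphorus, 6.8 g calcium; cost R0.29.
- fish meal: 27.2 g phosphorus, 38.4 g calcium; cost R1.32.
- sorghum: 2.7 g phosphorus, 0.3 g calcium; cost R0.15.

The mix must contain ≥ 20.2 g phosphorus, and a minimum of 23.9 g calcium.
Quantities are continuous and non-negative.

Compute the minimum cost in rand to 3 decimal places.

R0.850

Let x1 = kg of soybean meal, x2 = kg of canola meal, x3 = kg of fish meal, x4 = kg of sorghum.
Minimise 0.43x1 + 0.29x2 + 1.32x3 + 0.15x4 s.t.:
  6.2x1 + 11.4x2 + 27.2x3 + 2.7x4 ≥ 20.2   (phosphorus)
  3.1x1 + 6.8x2 + 38.4x3 + 0.3x4 ≥ 23.9   (calcium)
  x1, x2, x3, x4 ≥ 0.
The minimum-cost mix takes nothing from soybean meal, sorghum — only canola meal, fish meal. There the phosphorus and calcium constraints are tight.
Optimal quantities: canola meal = 0.49684 kg, fish meal = 0.53441 kg.
Total cost: 0.29·0.49684 + 1.32·0.53441 = 0.849505.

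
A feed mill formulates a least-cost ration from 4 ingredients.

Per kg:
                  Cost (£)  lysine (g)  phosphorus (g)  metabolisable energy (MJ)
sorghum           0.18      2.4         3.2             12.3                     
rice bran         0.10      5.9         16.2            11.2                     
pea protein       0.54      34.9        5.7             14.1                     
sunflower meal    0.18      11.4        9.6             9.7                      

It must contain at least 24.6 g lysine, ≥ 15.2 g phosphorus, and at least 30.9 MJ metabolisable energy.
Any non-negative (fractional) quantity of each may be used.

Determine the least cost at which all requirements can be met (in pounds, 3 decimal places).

£0.399

Set it up as a linear program. Let x1 = kg of sorghum, x2 = kg of rice bran, x3 = kg of pea protein, x4 = kg of sunflower meal.
min 0.18x1 + 0.1x2 + 0.54x3 + 0.18x4 with:
  2.4x1 + 5.9x2 + 34.9x3 + 11.4x4 ≥ 24.6   (lysine)
  3.2x1 + 16.2x2 + 5.7x3 + 9.6x4 ≥ 15.2   (phosphorus)
  12.3x1 + 11.2x2 + 14.1x3 + 9.7x4 ≥ 30.9   (metabolisable energy)
  x1, x2, x3, x4 ≥ 0.
The minimum-cost mix takes nothing from sorghum, pea protein — only rice bran, sunflower meal. Binding constraints: lysine and metabolisable energy.
Solving gives x2 = 1.613, x4 = 1.323.
Total cost: 0.1·1.613 + 0.18·1.323 = 0.39944.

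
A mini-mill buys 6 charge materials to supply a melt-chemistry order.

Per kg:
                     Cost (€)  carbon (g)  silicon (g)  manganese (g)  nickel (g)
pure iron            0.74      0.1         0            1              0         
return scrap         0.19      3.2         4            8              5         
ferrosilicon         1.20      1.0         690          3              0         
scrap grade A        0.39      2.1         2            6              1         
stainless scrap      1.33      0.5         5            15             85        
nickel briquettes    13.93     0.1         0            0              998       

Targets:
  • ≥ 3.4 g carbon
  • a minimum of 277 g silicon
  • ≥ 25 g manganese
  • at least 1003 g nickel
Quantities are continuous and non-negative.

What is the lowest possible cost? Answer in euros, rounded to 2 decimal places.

€14.73

This is a linear program. Let x1 = kg of pure iron, x2 = kg of return scrap, x3 = kg of ferrosilicon, x4 = kg of scrap grade A, x5 = kg of stainless scrap, x6 = kg of nickel briquettes.
Minimise 0.74x1 + 0.19x2 + 1.2x3 + 0.39x4 + 1.33x5 + 13.93x6 s.t.:
  0.1x1 + 3.2x2 + 1x3 + 2.1x4 + 0.5x5 + 0.1x6 ≥ 3.4   (carbon)
  4x2 + 690x3 + 2x4 + 5x5 ≥ 277   (silicon)
  1x1 + 8x2 + 3x3 + 6x4 + 15x5 ≥ 25   (manganese)
  5x2 + 1x4 + 85x5 + 998x6 ≥ 1003   (nickel)
  x1, x2, x3, x4, x5, x6 ≥ 0.
The optimal basis is {return scrap, ferrosilicon, stainless scrap, nickel briquettes}; pure iron, scrap grade A drop out. There the carbon, silicon, manganese, nickel constraints are tight.
Solving gives x2 = 0.7251, x3 = 0.3885, x5 = 1.202, x6 = 0.899.
Total cost: 0.19·0.7251 + 1.2·0.3885 + 1.33·1.202 + 13.93·0.899 = 14.7257.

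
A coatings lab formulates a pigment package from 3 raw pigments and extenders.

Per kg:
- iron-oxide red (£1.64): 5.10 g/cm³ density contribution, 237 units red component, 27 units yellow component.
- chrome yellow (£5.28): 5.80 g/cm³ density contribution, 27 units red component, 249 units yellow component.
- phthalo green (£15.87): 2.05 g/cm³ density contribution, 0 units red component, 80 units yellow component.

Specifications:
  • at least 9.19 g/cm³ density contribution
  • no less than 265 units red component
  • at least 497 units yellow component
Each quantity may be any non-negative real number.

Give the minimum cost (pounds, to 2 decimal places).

Treat it as an LP. Let x1 = kg of iron-oxide red, x2 = kg of chrome yellow, x3 = kg of phthalo green.
Minimize 1.64x1 + 5.28x2 + 15.87x3 with:
  5.1x1 + 5.8x2 + 2.05x3 ≥ 9.19   (density contribution)
  237x1 + 27x2 ≥ 265   (red component)
  27x1 + 249x2 + 80x3 ≥ 497   (yellow component)
  x1, x2, x3 ≥ 0.
The cheapest feasible vertex uses only iron-oxide red, chrome yellow; phthalo green is not used. There the red component and yellow component constraints are tight.
Optimal quantities: iron-oxide red = 0.9019 kg, chrome yellow = 1.898 kg.
Objective = 1.64·0.9019 + 5.28·1.898 = 11.5006.

£11.50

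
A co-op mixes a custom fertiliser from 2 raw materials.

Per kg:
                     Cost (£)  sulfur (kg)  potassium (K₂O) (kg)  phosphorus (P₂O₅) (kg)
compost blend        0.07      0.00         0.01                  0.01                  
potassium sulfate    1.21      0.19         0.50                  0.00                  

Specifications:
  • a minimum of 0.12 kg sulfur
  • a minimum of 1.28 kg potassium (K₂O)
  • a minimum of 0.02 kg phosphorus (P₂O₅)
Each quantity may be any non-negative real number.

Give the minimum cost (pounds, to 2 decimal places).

£3.19

Let x1 = kg of compost blend, x2 = kg of potassium sulfate.
min 0.07x1 + 1.21x2 with:
  0.19x2 ≥ 0.12   (sulfur)
  0.01x1 + 0.5x2 ≥ 1.28   (potassium (K₂O))
  0.01x1 ≥ 0.02   (phosphorus (P₂O₅))
  x1, x2 ≥ 0.
Both inputs are positive at the optimum. Binding constraints: potassium (K₂O) and phosphorus (P₂O₅).
Solving gives x1 = 2, x2 = 2.52.
Objective = 0.07·2 + 1.21·2.52 = 3.1892.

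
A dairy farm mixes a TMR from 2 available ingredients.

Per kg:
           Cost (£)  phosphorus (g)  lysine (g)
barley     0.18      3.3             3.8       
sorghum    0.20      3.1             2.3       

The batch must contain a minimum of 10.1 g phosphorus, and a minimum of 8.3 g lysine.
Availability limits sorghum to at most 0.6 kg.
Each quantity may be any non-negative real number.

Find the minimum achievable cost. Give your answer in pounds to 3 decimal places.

£0.551

Let x1 = kg of barley, x2 = kg of sorghum.
min 0.18x1 + 0.2x2 subject to:
  3.3x1 + 3.1x2 ≥ 10.1   (phosphorus)
  3.8x1 + 2.3x2 ≥ 8.3   (lysine)
  x2 ≤ 0.6
  x1, x2 ≥ 0.
The cheapest feasible vertex uses only barley; sorghum is not used. There the phosphorus constraint is tight.
That vertex is x1 = 3.061.
Hence cost = 0.18·3.061 = £0.55098.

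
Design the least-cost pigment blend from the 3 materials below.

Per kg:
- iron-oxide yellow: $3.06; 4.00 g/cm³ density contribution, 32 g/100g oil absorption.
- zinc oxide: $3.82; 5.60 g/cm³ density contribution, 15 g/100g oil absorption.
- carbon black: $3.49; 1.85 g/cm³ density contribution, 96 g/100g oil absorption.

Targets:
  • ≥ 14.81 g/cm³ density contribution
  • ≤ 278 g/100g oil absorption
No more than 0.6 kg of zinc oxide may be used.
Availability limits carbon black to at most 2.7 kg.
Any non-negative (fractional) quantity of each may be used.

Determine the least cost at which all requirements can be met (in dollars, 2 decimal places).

Let x1 = kg of iron-oxide yellow, x2 = kg of zinc oxide, x3 = kg of carbon black.
min 3.06x1 + 3.82x2 + 3.49x3 with:
  4x1 + 5.6x2 + 1.85x3 ≥ 14.81   (density contribution)
  32x1 + 15x2 + 96x3 ≤ 278   (oil absorption)
  x2 ≤ 0.6
  x3 ≤ 2.7
  x1, x2, x3 ≥ 0.
The cheapest feasible vertex uses only iron-oxide yellow, zinc oxide; carbon black is not used. There the density contribution and the zinc oxide cap constraints are tight.
That vertex is x1 = 2.863, x2 = 0.6.
Total cost: 3.06·2.863 + 3.82·0.6 = 11.0528.

$11.05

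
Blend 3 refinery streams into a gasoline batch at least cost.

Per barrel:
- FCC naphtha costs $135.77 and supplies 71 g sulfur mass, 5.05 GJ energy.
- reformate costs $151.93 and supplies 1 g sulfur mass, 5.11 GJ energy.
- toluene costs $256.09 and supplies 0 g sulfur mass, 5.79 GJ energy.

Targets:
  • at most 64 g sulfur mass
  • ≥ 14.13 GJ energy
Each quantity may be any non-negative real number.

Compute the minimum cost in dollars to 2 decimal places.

$407.54

This is a linear program. Let x1 = barrels of FCC naphtha, x2 = barrels of reformate, x3 = barrels of toluene.
Minimize 135.77x1 + 151.93x2 + 256.09x3 subject to:
  71x1 + 1x2 ≤ 64   (sulfur mass)
  5.05x1 + 5.11x2 + 5.79x3 ≥ 14.13   (energy)
  x1, x2, x3 ≥ 0.
At the optimum only FCC naphtha, reformate are positive (toluene = 0). The sulfur mass and energy requirements are met with equality.
So FCC naphtha = 0.87464 barrels, reformate = 1.9008 barrels.
Cost = 135.77·0.87464 + 151.93·1.9008 = 407.5384.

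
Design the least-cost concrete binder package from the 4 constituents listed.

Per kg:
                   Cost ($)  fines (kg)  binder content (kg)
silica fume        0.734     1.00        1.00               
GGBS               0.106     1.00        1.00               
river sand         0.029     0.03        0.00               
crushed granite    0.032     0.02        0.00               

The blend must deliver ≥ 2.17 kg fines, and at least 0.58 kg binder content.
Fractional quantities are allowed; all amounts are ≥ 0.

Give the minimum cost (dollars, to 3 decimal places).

$0.230

Let x1 = kg of silica fume, x2 = kg of GGBS, x3 = kg of river sand, x4 = kg of crushed granite.
Minimize 0.734x1 + 0.106x2 + 0.029x3 + 0.032x4 with:
  1x1 + 1x2 + 0.03x3 + 0.02x4 ≥ 2.17   (fines)
  1x1 + 1x2 ≥ 0.58   (binder content)
  x1, x2, x3, x4 ≥ 0.
The minimum-cost mix takes nothing from silica fume, river sand, crushed granite — only GGBS. The fines requirement is met with equality.
Solving gives x2 = 2.17.
Hence cost = 0.106·2.17 = $0.23002.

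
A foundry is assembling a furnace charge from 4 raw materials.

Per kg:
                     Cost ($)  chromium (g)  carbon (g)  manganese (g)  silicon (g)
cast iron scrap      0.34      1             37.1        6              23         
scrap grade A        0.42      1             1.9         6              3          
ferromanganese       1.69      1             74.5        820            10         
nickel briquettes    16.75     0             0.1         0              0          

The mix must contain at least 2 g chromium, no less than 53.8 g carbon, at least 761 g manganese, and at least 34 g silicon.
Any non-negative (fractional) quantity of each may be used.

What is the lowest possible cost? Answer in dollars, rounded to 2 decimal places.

Set it up as a linear program. Let x1 = kg of cast iron scrap, x2 = kg of scrap grade A, x3 = kg of ferromanganese, x4 = kg of nickel briquettes.
min 0.34x1 + 0.42x2 + 1.69x3 + 16.75x4 with:
  1x1 + 1x2 + 1x3 ≥ 2   (chromium)
  37.1x1 + 1.9x2 + 74.5x3 + 0.1x4 ≥ 53.8   (carbon)
  6x1 + 6x2 + 820x3 ≥ 761   (manganese)
  23x1 + 3x2 + 10x3 ≥ 34   (silicon)
  x1, x2, x3, x4 ≥ 0.
The optimal basis is {cast iron scrap, ferromanganese}; scrap grade A, nickel briquettes drop out. Binding constraints: chromium and manganese.
That vertex is x1 = 1.08, x3 = 0.9201.
Objective = 0.34·1.08 + 1.69·0.9201 = 1.9222.

$1.92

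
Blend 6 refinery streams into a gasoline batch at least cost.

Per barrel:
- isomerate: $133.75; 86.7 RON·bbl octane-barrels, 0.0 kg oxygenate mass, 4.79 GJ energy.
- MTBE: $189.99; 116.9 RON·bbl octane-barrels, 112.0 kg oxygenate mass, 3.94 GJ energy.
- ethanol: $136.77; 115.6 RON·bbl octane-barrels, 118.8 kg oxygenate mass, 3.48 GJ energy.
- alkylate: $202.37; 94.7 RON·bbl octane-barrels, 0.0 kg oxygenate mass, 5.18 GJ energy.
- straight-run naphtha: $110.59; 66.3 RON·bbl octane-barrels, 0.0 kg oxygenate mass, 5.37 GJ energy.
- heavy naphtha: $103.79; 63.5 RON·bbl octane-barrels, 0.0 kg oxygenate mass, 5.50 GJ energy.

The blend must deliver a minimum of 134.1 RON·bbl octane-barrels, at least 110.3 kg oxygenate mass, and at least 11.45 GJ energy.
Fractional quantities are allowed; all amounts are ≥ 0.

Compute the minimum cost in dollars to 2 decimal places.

$282.08

This is a linear program. Let x1 = barrels of isomerate, x2 = barrels of MTBE, x3 = barrels of ethanol, x4 = barrels of alkylate, x5 = barrels of straight-run naphtha, x6 = barrels of heavy naphtha.
min 133.75x1 + 189.99x2 + 136.77x3 + 202.37x4 + 110.59x5 + 103.79x6 subject to:
  86.7x1 + 116.9x2 + 115.6x3 + 94.7x4 + 66.3x5 + 63.5x6 ≥ 134.1   (octane-barrels)
  112x2 + 118.8x3 ≥ 110.3   (oxygenate mass)
  4.79x1 + 3.94x2 + 3.48x3 + 5.18x4 + 5.37x5 + 5.5x6 ≥ 11.45   (energy)
  x1, x2, x3, x4, x5, x6 ≥ 0.
The cheapest feasible vertex uses only ethanol, heavy naphtha; isomerate, MTBE, alkylate, straight-run naphtha are not used. The oxygenate mass and energy requirements are met with equality.
That vertex is x3 = 0.928451, x6 = 1.49436.
Cost = 136.77·0.928451 + 103.79·1.49436 = 282.0839.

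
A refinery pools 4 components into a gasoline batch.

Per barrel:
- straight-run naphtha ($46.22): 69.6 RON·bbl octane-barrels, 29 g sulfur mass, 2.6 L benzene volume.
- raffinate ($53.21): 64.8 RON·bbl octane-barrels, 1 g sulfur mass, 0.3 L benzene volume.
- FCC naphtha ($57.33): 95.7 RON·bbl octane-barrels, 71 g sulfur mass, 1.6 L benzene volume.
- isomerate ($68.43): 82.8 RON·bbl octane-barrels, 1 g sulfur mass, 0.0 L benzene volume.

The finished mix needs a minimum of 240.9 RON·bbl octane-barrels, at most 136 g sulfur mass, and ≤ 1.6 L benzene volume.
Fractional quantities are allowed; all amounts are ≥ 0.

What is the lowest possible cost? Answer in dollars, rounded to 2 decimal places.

$177.33

Let x1 = barrels of straight-run naphtha, x2 = barrels of raffinate, x3 = barrels of FCC naphtha, x4 = barrels of isomerate.
min 46.22x1 + 53.21x2 + 57.33x3 + 68.43x4 with:
  69.6x1 + 64.8x2 + 95.7x3 + 82.8x4 ≥ 240.9   (octane-barrels)
  29x1 + 1x2 + 71x3 + 1x4 ≤ 136   (sulfur mass)
  2.6x1 + 0.3x2 + 1.6x3 ≤ 1.6   (benzene volume)
  x1, x2, x3, x4 ≥ 0.
The optimal basis is {FCC naphtha, isomerate}; straight-run naphtha, raffinate drop out. There the octane-barrels and benzene volume constraints are tight.
Optimal quantities: FCC naphtha = 1 barrel, isomerate = 1.7536 barrels.
Cost = 57.33·1 + 68.43·1.7536 = 177.3288.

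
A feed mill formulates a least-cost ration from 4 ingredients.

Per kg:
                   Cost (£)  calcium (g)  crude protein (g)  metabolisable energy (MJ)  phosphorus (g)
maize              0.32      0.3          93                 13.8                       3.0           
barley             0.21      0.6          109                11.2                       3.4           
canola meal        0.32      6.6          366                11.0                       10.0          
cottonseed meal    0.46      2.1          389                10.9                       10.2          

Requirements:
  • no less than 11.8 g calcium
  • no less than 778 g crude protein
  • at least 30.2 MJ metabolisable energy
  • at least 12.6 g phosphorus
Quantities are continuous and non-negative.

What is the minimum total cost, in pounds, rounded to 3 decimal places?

£0.779

Set it up as a linear program. Let x1 = kg of maize, x2 = kg of barley, x3 = kg of canola meal, x4 = kg of cottonseed meal.
min 0.32x1 + 0.21x2 + 0.32x3 + 0.46x4 s.t.:
  0.3x1 + 0.6x2 + 6.6x3 + 2.1x4 ≥ 11.8   (calcium)
  93x1 + 109x2 + 366x3 + 389x4 ≥ 778   (crude protein)
  13.8x1 + 11.2x2 + 11x3 + 10.9x4 ≥ 30.2   (metabolisable energy)
  3x1 + 3.4x2 + 10x3 + 10.2x4 ≥ 12.6   (phosphorus)
  x1, x2, x3, x4 ≥ 0.
The optimal basis is {barley, canola meal}; maize, cottonseed meal drop out. There the crude protein and metabolisable energy constraints are tight.
That vertex is x2 = 0.8604, x3 = 1.869.
Total cost: 0.21·0.8604 + 0.32·1.869 = 0.77876.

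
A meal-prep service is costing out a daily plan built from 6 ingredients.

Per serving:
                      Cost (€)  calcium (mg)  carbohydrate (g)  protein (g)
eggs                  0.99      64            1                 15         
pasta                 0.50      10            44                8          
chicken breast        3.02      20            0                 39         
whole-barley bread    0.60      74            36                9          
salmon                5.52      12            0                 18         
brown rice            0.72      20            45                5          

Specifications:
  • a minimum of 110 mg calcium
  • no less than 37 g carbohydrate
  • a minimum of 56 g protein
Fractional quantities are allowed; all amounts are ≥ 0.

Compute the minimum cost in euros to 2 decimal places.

€3.52

Treat it as an LP. Let x1 = servings of eggs, x2 = servings of pasta, x3 = servings of chicken breast, x4 = servings of whole-barley bread, x5 = servings of salmon, x6 = servings of brown rice.
min 0.99x1 + 0.5x2 + 3.02x3 + 0.6x4 + 5.52x5 + 0.72x6 s.t.:
  64x1 + 10x2 + 20x3 + 74x4 + 12x5 + 20x6 ≥ 110   (calcium)
  1x1 + 44x2 + 36x4 + 45x6 ≥ 37   (carbohydrate)
  15x1 + 8x2 + 39x3 + 9x4 + 18x5 + 5x6 ≥ 56   (protein)
  x1, x2, x3, x4, x5, x6 ≥ 0.
At the optimum only pasta, whole-barley bread are positive (eggs, chicken breast, salmon, brown rice = 0). Binding constraints: calcium and protein.
That vertex is x2 = 6.283, x4 = 0.6375.
Cost = 0.5·6.283 + 0.6·0.6375 = 3.5240.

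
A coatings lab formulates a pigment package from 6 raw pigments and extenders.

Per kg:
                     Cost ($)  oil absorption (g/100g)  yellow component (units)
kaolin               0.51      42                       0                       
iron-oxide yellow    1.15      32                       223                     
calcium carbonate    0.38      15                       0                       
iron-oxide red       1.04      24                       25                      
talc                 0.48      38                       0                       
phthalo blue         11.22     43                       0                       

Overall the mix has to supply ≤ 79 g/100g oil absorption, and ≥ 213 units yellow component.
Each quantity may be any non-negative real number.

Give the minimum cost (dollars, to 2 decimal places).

$1.10

Let x1 = kg of kaolin, x2 = kg of iron-oxide yellow, x3 = kg of calcium carbonate, x4 = kg of iron-oxide red, x5 = kg of talc, x6 = kg of phthalo blue.
Minimise 0.51x1 + 1.15x2 + 0.38x3 + 1.04x4 + 0.48x5 + 11.22x6 subject to:
  42x1 + 32x2 + 15x3 + 24x4 + 38x5 + 43x6 ≤ 79   (oil absorption)
  223x2 + 25x4 ≥ 213   (yellow component)
  x1, x2, x3, x4, x5, x6 ≥ 0.
The minimum-cost mix takes nothing from kaolin, calcium carbonate, iron-oxide red, talc, phthalo blue — only iron-oxide yellow. There the yellow component constraint is tight.
Solving gives x2 = 0.9552.
Cost = 1.15·0.9552 = 1.0985.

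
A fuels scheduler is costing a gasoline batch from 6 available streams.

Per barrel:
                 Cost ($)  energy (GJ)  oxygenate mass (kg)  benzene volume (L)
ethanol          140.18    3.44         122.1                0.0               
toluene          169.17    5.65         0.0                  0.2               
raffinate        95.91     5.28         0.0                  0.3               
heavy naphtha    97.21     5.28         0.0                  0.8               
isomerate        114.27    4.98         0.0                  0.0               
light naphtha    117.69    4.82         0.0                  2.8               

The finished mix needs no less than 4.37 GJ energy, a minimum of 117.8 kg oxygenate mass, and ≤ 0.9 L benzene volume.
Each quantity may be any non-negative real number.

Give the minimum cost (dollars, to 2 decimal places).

This is a linear program. Let x1 = barrels of ethanol, x2 = barrels of toluene, x3 = barrels of raffinate, x4 = barrels of heavy naphtha, x5 = barrels of isomerate, x6 = barrels of light naphtha.
Minimize 140.18x1 + 169.17x2 + 95.91x3 + 97.21x4 + 114.27x5 + 117.69x6 s.t.:
  3.44x1 + 5.65x2 + 5.28x3 + 5.28x4 + 4.98x5 + 4.82x6 ≥ 4.37   (energy)
  122.1x1 ≥ 117.8   (oxygenate mass)
  0.2x2 + 0.3x3 + 0.8x4 + 2.8x6 ≤ 0.9   (benzene volume)
  x1, x2, x3, x4, x5, x6 ≥ 0.
At the optimum only ethanol, raffinate are positive (toluene, heavy naphtha, isomerate, light naphtha = 0). Binding constraints: energy and oxygenate mass.
That vertex is x1 = 0.9648, x3 = 0.1991.
Total cost: 140.18·0.9648 + 95.91·0.1991 = 154.3413.

$154.34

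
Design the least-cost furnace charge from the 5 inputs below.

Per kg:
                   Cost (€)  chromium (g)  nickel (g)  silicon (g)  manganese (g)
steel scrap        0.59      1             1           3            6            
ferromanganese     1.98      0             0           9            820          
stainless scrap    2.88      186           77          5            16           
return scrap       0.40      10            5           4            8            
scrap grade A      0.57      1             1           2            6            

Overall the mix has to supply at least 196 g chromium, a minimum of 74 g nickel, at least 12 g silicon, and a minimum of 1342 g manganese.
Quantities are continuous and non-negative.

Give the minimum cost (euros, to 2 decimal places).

€6.23

Set it up as a linear program. Let x1 = kg of steel scrap, x2 = kg of ferromanganese, x3 = kg of stainless scrap, x4 = kg of return scrap, x5 = kg of scrap grade A.
min 0.59x1 + 1.98x2 + 2.88x3 + 0.4x4 + 0.57x5 with:
  1x1 + 186x3 + 10x4 + 1x5 ≥ 196   (chromium)
  1x1 + 77x3 + 5x4 + 1x5 ≥ 74   (nickel)
  3x1 + 9x2 + 5x3 + 4x4 + 2x5 ≥ 12   (silicon)
  6x1 + 820x2 + 16x3 + 8x4 + 6x5 ≥ 1342   (manganese)
  x1, x2, x3, x4, x5 ≥ 0.
The optimal basis is {ferromanganese, stainless scrap}; steel scrap, return scrap, scrap grade A drop out. The chromium and manganese requirements are met with equality.
Optimal quantities: ferromanganese = 1.616 kg, stainless scrap = 1.0538 kg.
Total cost: 1.98·1.616 + 2.88·1.0538 = 6.2346.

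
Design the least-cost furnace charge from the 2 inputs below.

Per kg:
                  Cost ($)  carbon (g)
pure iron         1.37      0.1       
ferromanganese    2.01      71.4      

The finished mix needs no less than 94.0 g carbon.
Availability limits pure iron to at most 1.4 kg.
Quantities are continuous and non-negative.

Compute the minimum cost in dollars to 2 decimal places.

This is a linear program. Let x1 = kg of pure iron, x2 = kg of ferromanganese.
min 1.37x1 + 2.01x2 with:
  0.1x1 + 71.4x2 ≥ 94   (carbon)
  x1 ≤ 1.4
  x1, x2 ≥ 0.
The cheapest feasible vertex uses only ferromanganese; pure iron is not used. Binding constraint: carbon.
Optimal quantities: ferromanganese = 1.317 kg.
Cost = 2.01·1.317 = 2.6472.

$2.65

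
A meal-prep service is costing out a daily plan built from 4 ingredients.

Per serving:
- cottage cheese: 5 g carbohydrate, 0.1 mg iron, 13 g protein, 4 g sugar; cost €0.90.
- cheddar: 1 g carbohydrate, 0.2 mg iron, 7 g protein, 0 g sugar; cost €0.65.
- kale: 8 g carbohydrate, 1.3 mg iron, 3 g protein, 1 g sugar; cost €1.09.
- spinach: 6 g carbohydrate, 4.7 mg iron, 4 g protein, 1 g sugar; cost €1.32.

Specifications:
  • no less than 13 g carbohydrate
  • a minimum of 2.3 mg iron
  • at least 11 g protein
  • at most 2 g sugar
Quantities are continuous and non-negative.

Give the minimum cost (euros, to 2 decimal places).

Let x1 = servings of cottage cheese, x2 = servings of cheddar, x3 = servings of kale, x4 = servings of spinach.
Minimise 0.9x1 + 0.65x2 + 1.09x3 + 1.32x4 s.t.:
  5x1 + 1x2 + 8x3 + 6x4 ≥ 13   (carbohydrate)
  0.1x1 + 0.2x2 + 1.3x3 + 4.7x4 ≥ 2.3   (iron)
  13x1 + 7x2 + 3x3 + 4x4 ≥ 11   (protein)
  4x1 + 1x3 + 1x4 ≤ 2   (sugar)
  x1, x2, x3, x4 ≥ 0.
The optimal mix uses every input. The carbohydrate, iron, protein, sugar requirements are met with equality.
That vertex is x1 = 0.1314, x2 = 0.6857, x3 = 1.406, x4 = 0.06857.
Total cost: 0.9·0.1314 + 0.65·0.6857 + 1.09·1.406 + 1.32·0.06857 = 2.1870.

€2.19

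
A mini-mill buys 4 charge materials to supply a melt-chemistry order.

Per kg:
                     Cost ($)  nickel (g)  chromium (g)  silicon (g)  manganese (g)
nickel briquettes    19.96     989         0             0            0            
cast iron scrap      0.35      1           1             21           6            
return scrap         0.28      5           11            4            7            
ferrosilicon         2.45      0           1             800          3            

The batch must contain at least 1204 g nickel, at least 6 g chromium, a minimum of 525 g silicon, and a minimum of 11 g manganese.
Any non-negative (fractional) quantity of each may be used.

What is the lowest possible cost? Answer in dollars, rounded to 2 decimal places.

This is a linear program. Let x1 = kg of nickel briquettes, x2 = kg of cast iron scrap, x3 = kg of return scrap, x4 = kg of ferrosilicon.
Minimise 19.96x1 + 0.35x2 + 0.28x3 + 2.45x4 with:
  989x1 + 1x2 + 5x3 ≥ 1204   (nickel)
  1x2 + 11x3 + 1x4 ≥ 6   (chromium)
  21x2 + 4x3 + 800x4 ≥ 525   (silicon)
  6x2 + 7x3 + 3x4 ≥ 11   (manganese)
  x1, x2, x3, x4 ≥ 0.
The cheapest feasible vertex uses only nickel briquettes, return scrap, ferrosilicon; cast iron scrap is not used. The nickel, silicon, manganese requirements are met with equality.
Optimal quantities: nickel briquettes = 1.2109 kg, return scrap = 1.2929 kg, ferrosilicon = 0.64979 kg.
Hence cost = 19.96·1.2109 + 0.28·1.2929 + 2.45·0.64979 = $26.1236.

$26.12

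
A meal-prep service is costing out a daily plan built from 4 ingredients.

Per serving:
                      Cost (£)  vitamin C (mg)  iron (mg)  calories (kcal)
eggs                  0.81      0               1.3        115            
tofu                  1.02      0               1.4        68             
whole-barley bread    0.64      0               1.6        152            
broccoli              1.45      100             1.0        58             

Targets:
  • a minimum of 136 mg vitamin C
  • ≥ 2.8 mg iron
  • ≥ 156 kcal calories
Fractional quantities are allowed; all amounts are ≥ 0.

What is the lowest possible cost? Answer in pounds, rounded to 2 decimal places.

Let x1 = servings of eggs, x2 = servings of tofu, x3 = servings of whole-barley bread, x4 = servings of broccoli.
min 0.81x1 + 1.02x2 + 0.64x3 + 1.45x4 with:
  100x4 ≥ 136   (vitamin C)
  1.3x1 + 1.4x2 + 1.6x3 + 1x4 ≥ 2.8   (iron)
  115x1 + 68x2 + 152x3 + 58x4 ≥ 156   (calories)
  x1, x2, x3, x4 ≥ 0.
At the optimum only whole-barley bread, broccoli are positive (eggs, tofu = 0). The vitamin C and iron requirements are met with equality.
That vertex is x3 = 0.9, x4 = 1.36.
Cost = 0.64·0.9 + 1.45·1.36 = 2.5480.

£2.55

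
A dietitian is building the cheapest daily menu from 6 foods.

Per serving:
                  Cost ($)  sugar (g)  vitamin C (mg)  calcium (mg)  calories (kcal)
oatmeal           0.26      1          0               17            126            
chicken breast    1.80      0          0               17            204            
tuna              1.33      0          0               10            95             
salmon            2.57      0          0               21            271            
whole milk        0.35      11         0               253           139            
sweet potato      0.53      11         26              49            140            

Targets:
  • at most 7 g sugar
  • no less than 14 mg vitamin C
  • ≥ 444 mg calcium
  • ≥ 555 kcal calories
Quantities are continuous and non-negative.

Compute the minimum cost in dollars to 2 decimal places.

Let x1 = servings of oatmeal, x2 = servings of chicken breast, x3 = servings of tuna, x4 = servings of salmon, x5 = servings of whole milk, x6 = servings of sweet potato.
Minimize 0.26x1 + 1.8x2 + 1.33x3 + 2.57x4 + 0.35x5 + 0.53x6 with:
  1x1 + 11x5 + 11x6 ≤ 7   (sugar)
  26x6 ≥ 14   (vitamin C)
  17x1 + 17x2 + 10x3 + 21x4 + 253x5 + 49x6 ≥ 444   (calcium)
  126x1 + 204x2 + 95x3 + 271x4 + 139x5 + 140x6 ≥ 555   (calories)
  x1, x2, x3, x4, x5, x6 ≥ 0.
The optimal basis is {chicken breast, whole milk, sweet potato}; oatmeal, tuna, salmon drop out. The sugar, vitamin C, calcium requirements are met with equality.
Solving gives x2 = 23.11, x5 = 0.0979, x6 = 0.5385.
Objective = 1.8·23.11 + 0.35·0.0979 + 0.53·0.5385 = 41.9177.

$41.92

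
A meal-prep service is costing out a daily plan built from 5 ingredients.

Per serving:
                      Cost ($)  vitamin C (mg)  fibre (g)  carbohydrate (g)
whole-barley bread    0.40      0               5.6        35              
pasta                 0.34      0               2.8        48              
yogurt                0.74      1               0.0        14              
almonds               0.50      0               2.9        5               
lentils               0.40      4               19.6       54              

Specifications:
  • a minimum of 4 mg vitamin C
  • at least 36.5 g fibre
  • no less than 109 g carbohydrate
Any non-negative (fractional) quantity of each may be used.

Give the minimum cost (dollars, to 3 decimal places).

Let x1 = servings of whole-barley bread, x2 = servings of pasta, x3 = servings of yogurt, x4 = servings of almonds, x5 = servings of lentils.
min 0.4x1 + 0.34x2 + 0.74x3 + 0.5x4 + 0.4x5 subject to:
  1x3 + 4x5 ≥ 4   (vitamin C)
  5.6x1 + 2.8x2 + 2.9x4 + 19.6x5 ≥ 36.5   (fibre)
  35x1 + 48x2 + 14x3 + 5x4 + 54x5 ≥ 109   (carbohydrate)
  x1, x2, x3, x4, x5 ≥ 0.
The cheapest feasible vertex uses only pasta, lentils; whole-barley bread, yogurt, almonds are not used. The fibre and carbohydrate requirements are met with equality.
Solving gives x2 = 0.2095, x5 = 1.832.
Hence cost = 0.34·0.2095 + 0.4·1.832 = $0.80403.

$0.804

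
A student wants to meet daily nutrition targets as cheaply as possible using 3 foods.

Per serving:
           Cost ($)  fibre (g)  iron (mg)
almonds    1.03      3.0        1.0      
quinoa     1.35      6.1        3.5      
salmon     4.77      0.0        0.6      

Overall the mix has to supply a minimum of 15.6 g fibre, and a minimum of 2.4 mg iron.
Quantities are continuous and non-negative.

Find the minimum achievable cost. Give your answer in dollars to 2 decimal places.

Let x1 = servings of almonds, x2 = servings of quinoa, x3 = servings of salmon.
Minimize 1.03x1 + 1.35x2 + 4.77x3 s.t.:
  3x1 + 6.1x2 ≥ 15.6   (fibre)
  1x1 + 3.5x2 + 0.6x3 ≥ 2.4   (iron)
  x1, x2, x3 ≥ 0.
The optimal basis is {quinoa}; almonds, salmon drop out. The fibre requirement is met with equality.
Solving gives x2 = 2.557.
Cost = 1.35·2.557 = 3.4520.

$3.45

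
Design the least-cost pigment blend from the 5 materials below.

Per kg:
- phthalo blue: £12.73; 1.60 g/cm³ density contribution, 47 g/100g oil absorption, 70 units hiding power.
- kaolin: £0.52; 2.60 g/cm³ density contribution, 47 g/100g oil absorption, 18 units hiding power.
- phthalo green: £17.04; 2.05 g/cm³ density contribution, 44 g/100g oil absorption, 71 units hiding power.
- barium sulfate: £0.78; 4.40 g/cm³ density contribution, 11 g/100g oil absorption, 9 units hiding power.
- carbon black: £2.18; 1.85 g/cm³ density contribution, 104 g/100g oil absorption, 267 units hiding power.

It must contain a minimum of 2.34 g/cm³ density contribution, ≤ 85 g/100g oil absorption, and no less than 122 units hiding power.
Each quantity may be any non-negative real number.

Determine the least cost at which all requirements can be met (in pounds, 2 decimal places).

Treat it as an LP. Let x1 = kg of phthalo blue, x2 = kg of kaolin, x3 = kg of phthalo green, x4 = kg of barium sulfate, x5 = kg of carbon black.
Minimise 12.73x1 + 0.52x2 + 17.04x3 + 0.78x4 + 2.18x5 with:
  1.6x1 + 2.6x2 + 2.05x3 + 4.4x4 + 1.85x5 ≥ 2.34   (density contribution)
  47x1 + 47x2 + 44x3 + 11x4 + 104x5 ≤ 85   (oil absorption)
  70x1 + 18x2 + 71x3 + 9x4 + 267x5 ≥ 122   (hiding power)
  x1, x2, x3, x4, x5 ≥ 0.
At the optimum only kaolin, carbon black are positive (phthalo blue, phthalo green, barium sulfate = 0). There the density contribution and hiding power constraints are tight.
Optimal quantities: kaolin = 0.6038 kg, carbon black = 0.4162 kg.
Total cost: 0.52·0.6038 + 2.18·0.4162 = 1.2213.

£1.22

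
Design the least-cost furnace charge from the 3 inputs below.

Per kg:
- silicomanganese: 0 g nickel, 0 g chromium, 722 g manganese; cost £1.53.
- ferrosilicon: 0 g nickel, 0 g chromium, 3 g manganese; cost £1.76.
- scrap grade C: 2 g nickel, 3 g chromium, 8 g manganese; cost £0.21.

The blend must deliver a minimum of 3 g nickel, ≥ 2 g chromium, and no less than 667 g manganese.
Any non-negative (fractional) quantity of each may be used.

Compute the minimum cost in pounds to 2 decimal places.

This is a linear program. Let x1 = kg of silicomanganese, x2 = kg of ferrosilicon, x3 = kg of scrap grade C.
Minimize 1.53x1 + 1.76x2 + 0.21x3 with:
  2x3 ≥ 3   (nickel)
  3x3 ≥ 2   (chromium)
  722x1 + 3x2 + 8x3 ≥ 667   (manganese)
  x1, x2, x3 ≥ 0.
The optimal basis is {silicomanganese, scrap grade C}; ferrosilicon drops out. Binding constraints: nickel and manganese.
Optimal quantities: silicomanganese = 0.9072 kg, scrap grade C = 1.5 kg.
Total cost: 1.53·0.9072 + 0.21·1.5 = 1.7030.

£1.70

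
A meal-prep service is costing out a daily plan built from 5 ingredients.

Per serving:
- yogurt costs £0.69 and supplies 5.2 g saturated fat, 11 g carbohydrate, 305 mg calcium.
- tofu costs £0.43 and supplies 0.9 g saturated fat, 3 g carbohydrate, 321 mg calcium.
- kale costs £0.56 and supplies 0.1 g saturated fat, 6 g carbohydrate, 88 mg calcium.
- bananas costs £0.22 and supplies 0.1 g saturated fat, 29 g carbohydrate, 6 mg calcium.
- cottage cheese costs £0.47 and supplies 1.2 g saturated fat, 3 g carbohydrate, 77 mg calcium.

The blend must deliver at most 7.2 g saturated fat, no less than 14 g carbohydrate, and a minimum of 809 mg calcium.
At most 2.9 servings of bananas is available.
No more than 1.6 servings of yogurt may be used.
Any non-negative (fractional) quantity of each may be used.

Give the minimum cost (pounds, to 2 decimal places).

£1.13

Let x1 = servings of yogurt, x2 = servings of tofu, x3 = servings of kale, x4 = servings of bananas, x5 = servings of cottage cheese.
min 0.69x1 + 0.43x2 + 0.56x3 + 0.22x4 + 0.47x5 with:
  5.2x1 + 0.9x2 + 0.1x3 + 0.1x4 + 1.2x5 ≤ 7.2   (saturated fat)
  11x1 + 3x2 + 6x3 + 29x4 + 3x5 ≥ 14   (carbohydrate)
  305x1 + 321x2 + 88x3 + 6x4 + 77x5 ≥ 809   (calcium)
  x4 ≤ 2.9
  x1 ≤ 1.6
  x1, x2, x3, x4, x5 ≥ 0.
The cheapest feasible vertex uses only tofu, bananas; yogurt, kale, cottage cheese are not used. There the carbohydrate and calcium constraints are tight.
So tofu = 2.516 servings, bananas = 0.2225 servings.
Hence cost = 0.43·2.516 + 0.22·0.2225 = £1.1308.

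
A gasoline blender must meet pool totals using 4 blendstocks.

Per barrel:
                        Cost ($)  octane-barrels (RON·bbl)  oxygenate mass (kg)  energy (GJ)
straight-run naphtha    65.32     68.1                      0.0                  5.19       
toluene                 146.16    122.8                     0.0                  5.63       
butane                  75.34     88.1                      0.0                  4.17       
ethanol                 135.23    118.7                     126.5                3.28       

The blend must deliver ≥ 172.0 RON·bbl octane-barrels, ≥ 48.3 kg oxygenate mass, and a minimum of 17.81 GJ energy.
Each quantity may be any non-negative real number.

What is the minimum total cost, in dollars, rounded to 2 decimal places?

Treat it as an LP. Let x1 = barrels of straight-run naphtha, x2 = barrels of toluene, x3 = barrels of butane, x4 = barrels of ethanol.
min 65.32x1 + 146.16x2 + 75.34x3 + 135.23x4 with:
  68.1x1 + 122.8x2 + 88.1x3 + 118.7x4 ≥ 172   (octane-barrels)
  126.5x4 ≥ 48.3   (oxygenate mass)
  5.19x1 + 5.63x2 + 4.17x3 + 3.28x4 ≥ 17.81   (energy)
  x1, x2, x3, x4 ≥ 0.
The cheapest feasible vertex uses only straight-run naphtha, ethanol; toluene, butane are not used. Binding constraints: oxygenate mass and energy.
Optimal quantities: straight-run naphtha = 3.1903 barrels, ethanol = 0.38182 barrels.
Cost = 65.32·3.1903 + 135.23·0.38182 = 260.0239.

$260.02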